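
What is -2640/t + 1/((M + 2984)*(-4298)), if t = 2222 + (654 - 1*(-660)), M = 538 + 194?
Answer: -2635275941/3529672328 ≈ -0.74661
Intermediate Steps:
M = 732
t = 3536 (t = 2222 + (654 + 660) = 2222 + 1314 = 3536)
-2640/t + 1/((M + 2984)*(-4298)) = -2640/3536 + 1/((732 + 2984)*(-4298)) = -2640*1/3536 - 1/4298/3716 = -165/221 + (1/3716)*(-1/4298) = -165/221 - 1/15971368 = -2635275941/3529672328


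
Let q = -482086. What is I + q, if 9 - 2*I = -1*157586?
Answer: -806577/2 ≈ -4.0329e+5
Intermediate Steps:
I = 157595/2 (I = 9/2 - (-1)*157586/2 = 9/2 - ½*(-157586) = 9/2 + 78793 = 157595/2 ≈ 78798.)
I + q = 157595/2 - 482086 = -806577/2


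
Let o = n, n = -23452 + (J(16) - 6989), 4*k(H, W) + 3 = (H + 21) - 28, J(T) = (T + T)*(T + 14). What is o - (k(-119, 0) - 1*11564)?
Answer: -71539/4 ≈ -17885.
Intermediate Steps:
J(T) = 2*T*(14 + T) (J(T) = (2*T)*(14 + T) = 2*T*(14 + T))
k(H, W) = -5/2 + H/4 (k(H, W) = -¾ + ((H + 21) - 28)/4 = -¾ + ((21 + H) - 28)/4 = -¾ + (-7 + H)/4 = -¾ + (-7/4 + H/4) = -5/2 + H/4)
n = -29481 (n = -23452 + (2*16*(14 + 16) - 6989) = -23452 + (2*16*30 - 6989) = -23452 + (960 - 6989) = -23452 - 6029 = -29481)
o = -29481
o - (k(-119, 0) - 1*11564) = -29481 - ((-5/2 + (¼)*(-119)) - 1*11564) = -29481 - ((-5/2 - 119/4) - 11564) = -29481 - (-129/4 - 11564) = -29481 - 1*(-46385/4) = -29481 + 46385/4 = -71539/4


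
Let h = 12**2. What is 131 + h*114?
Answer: 16547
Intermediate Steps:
h = 144
131 + h*114 = 131 + 144*114 = 131 + 16416 = 16547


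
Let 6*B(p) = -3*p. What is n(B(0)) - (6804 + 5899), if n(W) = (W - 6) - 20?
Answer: -12729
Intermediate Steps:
B(p) = -p/2 (B(p) = (-3*p)/6 = -p/2)
n(W) = -26 + W (n(W) = (-6 + W) - 20 = -26 + W)
n(B(0)) - (6804 + 5899) = (-26 - ½*0) - (6804 + 5899) = (-26 + 0) - 1*12703 = -26 - 12703 = -12729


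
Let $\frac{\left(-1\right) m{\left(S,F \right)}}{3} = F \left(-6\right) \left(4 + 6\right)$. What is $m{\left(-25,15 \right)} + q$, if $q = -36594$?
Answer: $-33894$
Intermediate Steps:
$m{\left(S,F \right)} = 180 F$ ($m{\left(S,F \right)} = - 3 F \left(-6\right) \left(4 + 6\right) = - 3 - 6 F 10 = - 3 \left(- 60 F\right) = 180 F$)
$m{\left(-25,15 \right)} + q = 180 \cdot 15 - 36594 = 2700 - 36594 = -33894$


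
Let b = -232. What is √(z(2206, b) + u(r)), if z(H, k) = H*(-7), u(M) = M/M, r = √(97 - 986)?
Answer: I*√15441 ≈ 124.26*I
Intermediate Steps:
r = I*√889 (r = √(-889) = I*√889 ≈ 29.816*I)
u(M) = 1
z(H, k) = -7*H
√(z(2206, b) + u(r)) = √(-7*2206 + 1) = √(-15442 + 1) = √(-15441) = I*√15441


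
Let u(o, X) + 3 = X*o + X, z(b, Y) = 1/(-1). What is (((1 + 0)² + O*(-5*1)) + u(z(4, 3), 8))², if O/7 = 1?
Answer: 1369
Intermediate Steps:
O = 7 (O = 7*1 = 7)
z(b, Y) = -1
u(o, X) = -3 + X + X*o (u(o, X) = -3 + (X*o + X) = -3 + (X + X*o) = -3 + X + X*o)
(((1 + 0)² + O*(-5*1)) + u(z(4, 3), 8))² = (((1 + 0)² + 7*(-5*1)) + (-3 + 8 + 8*(-1)))² = ((1² + 7*(-5)) + (-3 + 8 - 8))² = ((1 - 35) - 3)² = (-34 - 3)² = (-37)² = 1369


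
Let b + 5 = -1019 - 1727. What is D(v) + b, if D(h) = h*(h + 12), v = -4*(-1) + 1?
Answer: -2666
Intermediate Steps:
v = 5 (v = 4 + 1 = 5)
b = -2751 (b = -5 + (-1019 - 1727) = -5 - 2746 = -2751)
D(h) = h*(12 + h)
D(v) + b = 5*(12 + 5) - 2751 = 5*17 - 2751 = 85 - 2751 = -2666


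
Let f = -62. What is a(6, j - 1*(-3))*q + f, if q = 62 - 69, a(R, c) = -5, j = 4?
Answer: -27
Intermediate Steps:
q = -7
a(6, j - 1*(-3))*q + f = -5*(-7) - 62 = 35 - 62 = -27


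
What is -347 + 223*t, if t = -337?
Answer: -75498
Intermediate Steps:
-347 + 223*t = -347 + 223*(-337) = -347 - 75151 = -75498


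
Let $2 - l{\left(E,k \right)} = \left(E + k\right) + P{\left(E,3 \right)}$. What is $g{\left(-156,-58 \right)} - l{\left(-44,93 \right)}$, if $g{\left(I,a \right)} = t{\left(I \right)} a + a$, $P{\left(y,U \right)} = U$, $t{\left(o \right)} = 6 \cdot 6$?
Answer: $-2096$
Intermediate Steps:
$t{\left(o \right)} = 36$
$g{\left(I,a \right)} = 37 a$ ($g{\left(I,a \right)} = 36 a + a = 37 a$)
$l{\left(E,k \right)} = -1 - E - k$ ($l{\left(E,k \right)} = 2 - \left(\left(E + k\right) + 3\right) = 2 - \left(3 + E + k\right) = -1 - E - k$)
$g{\left(-156,-58 \right)} - l{\left(-44,93 \right)} = 37 \left(-58\right) - \left(-1 - -44 - 93\right) = -2146 - \left(-1 + 44 - 93\right) = -2146 - -50 = -2146 + 50 = -2096$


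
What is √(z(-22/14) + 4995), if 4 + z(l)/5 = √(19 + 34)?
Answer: √(4975 + 5*√53) ≈ 70.791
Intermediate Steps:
z(l) = -20 + 5*√53 (z(l) = -20 + 5*√(19 + 34) = -20 + 5*√53)
√(z(-22/14) + 4995) = √((-20 + 5*√53) + 4995) = √(4975 + 5*√53)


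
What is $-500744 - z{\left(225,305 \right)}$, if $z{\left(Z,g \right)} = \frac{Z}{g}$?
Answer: $- \frac{30545429}{61} \approx -5.0074 \cdot 10^{5}$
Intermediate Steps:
$-500744 - z{\left(225,305 \right)} = -500744 - \frac{225}{305} = -500744 - 225 \cdot \frac{1}{305} = -500744 - \frac{45}{61} = - \frac{30545429}{61}$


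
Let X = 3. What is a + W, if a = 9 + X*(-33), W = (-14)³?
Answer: -2834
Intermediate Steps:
W = -2744
a = -90 (a = 9 + 3*(-33) = 9 - 99 = -90)
a + W = -90 - 2744 = -2834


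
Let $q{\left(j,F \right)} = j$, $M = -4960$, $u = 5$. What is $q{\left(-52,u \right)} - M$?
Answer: $4908$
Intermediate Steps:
$q{\left(-52,u \right)} - M = -52 - -4960 = -52 + 4960 = 4908$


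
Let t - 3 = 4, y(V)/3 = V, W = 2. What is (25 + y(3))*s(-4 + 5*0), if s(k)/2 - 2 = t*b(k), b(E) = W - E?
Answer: 2992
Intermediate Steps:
y(V) = 3*V
t = 7 (t = 3 + 4 = 7)
b(E) = 2 - E
s(k) = 32 - 14*k (s(k) = 4 + 2*(7*(2 - k)) = 4 + 2*(14 - 7*k) = 4 + (28 - 14*k) = 32 - 14*k)
(25 + y(3))*s(-4 + 5*0) = (25 + 3*3)*(32 - 14*(-4 + 5*0)) = (25 + 9)*(32 - 14*(-4 + 0)) = 34*(32 - 14*(-4)) = 34*(32 + 56) = 34*88 = 2992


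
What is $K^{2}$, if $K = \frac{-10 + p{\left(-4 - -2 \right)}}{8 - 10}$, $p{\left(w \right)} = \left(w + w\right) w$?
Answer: $1$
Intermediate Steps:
$p{\left(w \right)} = 2 w^{2}$ ($p{\left(w \right)} = 2 w w = 2 w^{2}$)
$K = 1$ ($K = \frac{-10 + 2 \left(-4 - -2\right)^{2}}{8 - 10} = \frac{-10 + 2 \left(-4 + 2\right)^{2}}{-2} = \left(-10 + 2 \left(-2\right)^{2}\right) \left(- \frac{1}{2}\right) = \left(-10 + 2 \cdot 4\right) \left(- \frac{1}{2}\right) = \left(-10 + 8\right) \left(- \frac{1}{2}\right) = \left(-2\right) \left(- \frac{1}{2}\right) = 1$)
$K^{2} = 1^{2} = 1$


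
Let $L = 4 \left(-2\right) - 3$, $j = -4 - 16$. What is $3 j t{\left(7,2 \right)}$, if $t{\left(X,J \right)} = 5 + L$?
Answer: $360$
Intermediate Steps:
$j = -20$
$L = -11$ ($L = -8 - 3 = -11$)
$t{\left(X,J \right)} = -6$ ($t{\left(X,J \right)} = 5 - 11 = -6$)
$3 j t{\left(7,2 \right)} = 3 \left(-20\right) \left(-6\right) = \left(-60\right) \left(-6\right) = 360$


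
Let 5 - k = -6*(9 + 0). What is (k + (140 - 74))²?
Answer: 15625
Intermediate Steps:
k = 59 (k = 5 - (-6)*(9 + 0) = 5 - (-6)*9 = 5 - 1*(-54) = 5 + 54 = 59)
(k + (140 - 74))² = (59 + (140 - 74))² = (59 + 66)² = 125² = 15625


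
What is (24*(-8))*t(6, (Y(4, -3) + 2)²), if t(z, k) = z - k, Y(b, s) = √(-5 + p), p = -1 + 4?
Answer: -768 + 768*I*√2 ≈ -768.0 + 1086.1*I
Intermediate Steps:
p = 3
Y(b, s) = I*√2 (Y(b, s) = √(-5 + 3) = √(-2) = I*√2)
(24*(-8))*t(6, (Y(4, -3) + 2)²) = (24*(-8))*(6 - (I*√2 + 2)²) = -192*(6 - (2 + I*√2)²) = -1152 + 192*(2 + I*√2)²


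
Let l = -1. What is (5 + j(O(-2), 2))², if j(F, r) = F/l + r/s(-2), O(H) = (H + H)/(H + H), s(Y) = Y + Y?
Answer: 49/4 ≈ 12.250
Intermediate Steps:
s(Y) = 2*Y
O(H) = 1 (O(H) = (2*H)/((2*H)) = (2*H)*(1/(2*H)) = 1)
j(F, r) = -F - r/4 (j(F, r) = F/(-1) + r/((2*(-2))) = F*(-1) + r/(-4) = -F + r*(-¼) = -F - r/4)
(5 + j(O(-2), 2))² = (5 + (-1*1 - ¼*2))² = (5 + (-1 - ½))² = (5 - 3/2)² = (7/2)² = 49/4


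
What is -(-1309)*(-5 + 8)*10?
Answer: 39270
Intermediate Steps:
-(-1309)*(-5 + 8)*10 = -(-1309)*3*10 = -(-1309)*30 = -77*(-510) = 39270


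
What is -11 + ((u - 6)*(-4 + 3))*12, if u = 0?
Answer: 61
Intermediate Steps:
-11 + ((u - 6)*(-4 + 3))*12 = -11 + ((0 - 6)*(-4 + 3))*12 = -11 - 6*(-1)*12 = -11 + 6*12 = -11 + 72 = 61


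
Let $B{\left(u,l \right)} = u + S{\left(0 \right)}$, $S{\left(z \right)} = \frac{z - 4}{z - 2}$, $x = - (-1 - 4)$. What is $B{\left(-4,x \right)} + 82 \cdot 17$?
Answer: $1392$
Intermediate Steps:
$x = 5$ ($x = - (-1 - 4) = \left(-1\right) \left(-5\right) = 5$)
$S{\left(z \right)} = \frac{-4 + z}{-2 + z}$
$B{\left(u,l \right)} = 2 + u$ ($B{\left(u,l \right)} = u + \frac{-4 + 0}{-2 + 0} = u + \frac{1}{-2} \left(-4\right) = u - -2 = u + 2 = 2 + u$)
$B{\left(-4,x \right)} + 82 \cdot 17 = \left(2 - 4\right) + 82 \cdot 17 = -2 + 1394 = 1392$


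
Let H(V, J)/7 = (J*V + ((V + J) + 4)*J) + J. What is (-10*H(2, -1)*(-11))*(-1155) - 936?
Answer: 7113864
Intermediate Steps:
H(V, J) = 7*J + 7*J*V + 7*J*(4 + J + V) (H(V, J) = 7*((J*V + ((V + J) + 4)*J) + J) = 7*((J*V + ((J + V) + 4)*J) + J) = 7*((J*V + (4 + J + V)*J) + J) = 7*((J*V + J*(4 + J + V)) + J) = 7*(J + J*V + J*(4 + J + V)) = 7*J + 7*J*V + 7*J*(4 + J + V))
(-10*H(2, -1)*(-11))*(-1155) - 936 = (-70*(-1)*(5 - 1 + 2*2)*(-11))*(-1155) - 936 = (-70*(-1)*(5 - 1 + 4)*(-11))*(-1155) - 936 = (-70*(-1)*8*(-11))*(-1155) - 936 = (-10*(-56)*(-11))*(-1155) - 936 = (560*(-11))*(-1155) - 936 = -6160*(-1155) - 936 = 7114800 - 936 = 7113864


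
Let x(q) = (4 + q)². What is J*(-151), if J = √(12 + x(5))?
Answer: -151*√93 ≈ -1456.2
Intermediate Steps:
J = √93 (J = √(12 + (4 + 5)²) = √(12 + 9²) = √(12 + 81) = √93 ≈ 9.6436)
J*(-151) = √93*(-151) = -151*√93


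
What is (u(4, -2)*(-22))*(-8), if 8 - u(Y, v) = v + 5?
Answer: 880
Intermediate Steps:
u(Y, v) = 3 - v (u(Y, v) = 8 - (v + 5) = 8 - (5 + v) = 8 + (-5 - v) = 3 - v)
(u(4, -2)*(-22))*(-8) = ((3 - 1*(-2))*(-22))*(-8) = ((3 + 2)*(-22))*(-8) = (5*(-22))*(-8) = -110*(-8) = 880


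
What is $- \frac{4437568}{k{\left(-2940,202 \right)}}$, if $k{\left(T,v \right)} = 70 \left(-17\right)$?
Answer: $\frac{2218784}{595} \approx 3729.0$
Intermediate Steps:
$k{\left(T,v \right)} = -1190$
$- \frac{4437568}{k{\left(-2940,202 \right)}} = - \frac{4437568}{-1190} = \left(-4437568\right) \left(- \frac{1}{1190}\right) = \frac{2218784}{595}$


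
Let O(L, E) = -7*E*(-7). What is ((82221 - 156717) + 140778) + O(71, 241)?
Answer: 78091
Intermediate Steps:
O(L, E) = 49*E
((82221 - 156717) + 140778) + O(71, 241) = ((82221 - 156717) + 140778) + 49*241 = (-74496 + 140778) + 11809 = 66282 + 11809 = 78091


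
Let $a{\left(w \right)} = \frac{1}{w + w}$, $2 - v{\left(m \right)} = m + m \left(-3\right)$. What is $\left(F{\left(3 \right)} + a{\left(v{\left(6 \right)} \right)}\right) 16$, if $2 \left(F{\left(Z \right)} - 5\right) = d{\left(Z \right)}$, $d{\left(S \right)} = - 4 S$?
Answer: $- \frac{108}{7} \approx -15.429$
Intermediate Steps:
$v{\left(m \right)} = 2 + 2 m$ ($v{\left(m \right)} = 2 - \left(m + m \left(-3\right)\right) = 2 - \left(m - 3 m\right) = 2 - - 2 m = 2 + 2 m$)
$F{\left(Z \right)} = 5 - 2 Z$ ($F{\left(Z \right)} = 5 + \frac{\left(-4\right) Z}{2} = 5 - 2 Z$)
$a{\left(w \right)} = \frac{1}{2 w}$
$\left(F{\left(3 \right)} + a{\left(v{\left(6 \right)} \right)}\right) 16 = \left(\left(5 - 6\right) + \frac{1}{2 \left(2 + 2 \cdot 6\right)}\right) 16 = \left(\left(5 - 6\right) + \frac{1}{2 \left(2 + 12\right)}\right) 16 = \left(-1 + \frac{1}{2 \cdot 14}\right) 16 = \left(-1 + \frac{1}{2} \cdot \frac{1}{14}\right) 16 = \left(-1 + \frac{1}{28}\right) 16 = \left(- \frac{27}{28}\right) 16 = - \frac{108}{7}$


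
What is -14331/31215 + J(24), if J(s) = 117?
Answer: 1212608/10405 ≈ 116.54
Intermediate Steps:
-14331/31215 + J(24) = -14331/31215 + 117 = -14331*1/31215 + 117 = -4777/10405 + 117 = 1212608/10405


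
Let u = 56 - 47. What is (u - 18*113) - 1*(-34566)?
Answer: 32541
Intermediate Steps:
u = 9
(u - 18*113) - 1*(-34566) = (9 - 18*113) - 1*(-34566) = (9 - 2034) + 34566 = -2025 + 34566 = 32541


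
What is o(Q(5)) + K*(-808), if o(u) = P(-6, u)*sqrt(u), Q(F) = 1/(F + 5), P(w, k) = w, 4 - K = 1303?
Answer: 1049592 - 3*sqrt(10)/5 ≈ 1.0496e+6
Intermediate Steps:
K = -1299 (K = 4 - 1*1303 = 4 - 1303 = -1299)
Q(F) = 1/(5 + F)
o(u) = -6*sqrt(u)
o(Q(5)) + K*(-808) = -6/sqrt(5 + 5) - 1299*(-808) = -6*sqrt(10)/10 + 1049592 = -3*sqrt(10)/5 + 1049592 = 1049592 - 3*sqrt(10)/5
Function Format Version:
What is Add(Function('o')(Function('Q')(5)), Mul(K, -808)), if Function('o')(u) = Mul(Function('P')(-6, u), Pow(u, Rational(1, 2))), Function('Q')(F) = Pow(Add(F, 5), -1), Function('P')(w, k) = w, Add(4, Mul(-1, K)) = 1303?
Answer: Add(1049592, Mul(Rational(-3, 5), Pow(10, Rational(1, 2)))) ≈ 1.0496e+6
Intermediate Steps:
K = -1299 (K = Add(4, Mul(-1, 1303)) = Add(4, -1303) = -1299)
Function('Q')(F) = Pow(Add(5, F), -1)
Function('o')(u) = Mul(-6, Pow(u, Rational(1, 2)))
Add(Function('o')(Function('Q')(5)), Mul(K, -808)) = Add(Mul(-6, Pow(Pow(Add(5, 5), -1), Rational(1, 2))), Mul(-1299, -808)) = Add(Mul(-6, Pow(Pow(10, -1), Rational(1, 2))), 1049592) = Add(Mul(-6, Pow(Rational(1, 10), Rational(1, 2))), 1049592) = Add(Mul(-6, Mul(Rational(1, 10), Pow(10, Rational(1, 2)))), 1049592) = Add(Mul(Rational(-3, 5), Pow(10, Rational(1, 2))), 1049592) = Add(1049592, Mul(Rational(-3, 5), Pow(10, Rational(1, 2))))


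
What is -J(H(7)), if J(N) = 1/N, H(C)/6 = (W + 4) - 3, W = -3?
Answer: 1/12 ≈ 0.083333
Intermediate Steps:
H(C) = -12 (H(C) = 6*((-3 + 4) - 3) = 6*(1 - 3) = 6*(-2) = -12)
-J(H(7)) = -1/(-12) = -1*(-1/12) = 1/12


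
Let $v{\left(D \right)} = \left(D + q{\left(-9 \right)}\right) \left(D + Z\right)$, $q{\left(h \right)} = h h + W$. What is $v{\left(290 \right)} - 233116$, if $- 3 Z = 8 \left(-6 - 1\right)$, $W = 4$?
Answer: $-117366$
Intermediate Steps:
$Z = \frac{56}{3}$ ($Z = - \frac{8 \left(-6 - 1\right)}{3} = - \frac{8 \left(-7\right)}{3} = \left(- \frac{1}{3}\right) \left(-56\right) = \frac{56}{3} \approx 18.667$)
$q{\left(h \right)} = 4 + h^{2}$ ($q{\left(h \right)} = h h + 4 = h^{2} + 4 = 4 + h^{2}$)
$v{\left(D \right)} = \left(85 + D\right) \left(\frac{56}{3} + D\right)$ ($v{\left(D \right)} = \left(D + \left(4 + \left(-9\right)^{2}\right)\right) \left(D + \frac{56}{3}\right) = \left(D + \left(4 + 81\right)\right) \left(\frac{56}{3} + D\right) = \left(D + 85\right) \left(\frac{56}{3} + D\right) = \left(85 + D\right) \left(\frac{56}{3} + D\right)$)
$v{\left(290 \right)} - 233116 = \left(\frac{4760}{3} + 290^{2} + \frac{311}{3} \cdot 290\right) - 233116 = \left(\frac{4760}{3} + 84100 + \frac{90190}{3}\right) - 233116 = 115750 - 233116 = -117366$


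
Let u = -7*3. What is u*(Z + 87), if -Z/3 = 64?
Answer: 2205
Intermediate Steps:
Z = -192 (Z = -3*64 = -192)
u = -21
u*(Z + 87) = -21*(-192 + 87) = -21*(-105) = 2205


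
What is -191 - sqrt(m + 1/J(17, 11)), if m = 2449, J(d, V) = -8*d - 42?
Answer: -191 - sqrt(77593938)/178 ≈ -240.49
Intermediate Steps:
J(d, V) = -42 - 8*d
-191 - sqrt(m + 1/J(17, 11)) = -191 - sqrt(2449 + 1/(-42 - 8*17)) = -191 - sqrt(2449 + 1/(-42 - 136)) = -191 - sqrt(2449 + 1/(-178)) = -191 - sqrt(2449 - 1/178) = -191 - sqrt(435921/178) = -191 - sqrt(77593938)/178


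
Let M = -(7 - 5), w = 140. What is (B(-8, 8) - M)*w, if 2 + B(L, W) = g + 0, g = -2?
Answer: -280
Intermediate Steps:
B(L, W) = -4 (B(L, W) = -2 + (-2 + 0) = -2 - 2 = -4)
M = -2 (M = -1*2 = -2)
(B(-8, 8) - M)*w = (-4 - 1*(-2))*140 = (-4 + 2)*140 = -2*140 = -280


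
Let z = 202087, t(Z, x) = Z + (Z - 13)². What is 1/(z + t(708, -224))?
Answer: 1/685820 ≈ 1.4581e-6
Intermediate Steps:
t(Z, x) = Z + (-13 + Z)²
1/(z + t(708, -224)) = 1/(202087 + (708 + (-13 + 708)²)) = 1/(202087 + (708 + 695²)) = 1/(202087 + (708 + 483025)) = 1/(202087 + 483733) = 1/685820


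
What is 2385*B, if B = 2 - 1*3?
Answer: -2385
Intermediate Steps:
B = -1 (B = 2 - 3 = -1)
2385*B = 2385*(-1) = -2385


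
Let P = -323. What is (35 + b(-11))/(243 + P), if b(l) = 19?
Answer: -27/40 ≈ -0.67500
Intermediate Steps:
(35 + b(-11))/(243 + P) = (35 + 19)/(243 - 323) = 54/(-80) = 54*(-1/80) = -27/40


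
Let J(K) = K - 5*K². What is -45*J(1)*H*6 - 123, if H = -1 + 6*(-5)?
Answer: -33603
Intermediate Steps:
H = -31 (H = -1 - 30 = -31)
-45*J(1)*H*6 - 123 = -45*(1*(1 - 5*1))*(-31)*6 - 123 = -45*(1*(1 - 5))*(-31)*6 - 123 = -45*(1*(-4))*(-31)*6 - 123 = -45*(-4*(-31))*6 - 123 = -5580*6 - 123 = -45*744 - 123 = -33480 - 123 = -33603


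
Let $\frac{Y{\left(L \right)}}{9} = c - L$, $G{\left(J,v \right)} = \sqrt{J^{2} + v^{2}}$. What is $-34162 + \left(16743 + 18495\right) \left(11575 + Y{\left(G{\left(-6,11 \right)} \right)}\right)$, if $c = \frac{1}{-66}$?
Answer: $\frac{4486249711}{11} - 317142 \sqrt{157} \approx 4.0387 \cdot 10^{8}$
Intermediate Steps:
$c = - \frac{1}{66} \approx -0.015152$
$Y{\left(L \right)} = - \frac{3}{22} - 9 L$ ($Y{\left(L \right)} = 9 \left(- \frac{1}{66} - L\right) = - \frac{3}{22} - 9 L$)
$-34162 + \left(16743 + 18495\right) \left(11575 + Y{\left(G{\left(-6,11 \right)} \right)}\right) = -34162 + \left(16743 + 18495\right) \left(11575 - \left(\frac{3}{22} + 9 \sqrt{\left(-6\right)^{2} + 11^{2}}\right)\right) = -34162 + 35238 \left(11575 - \left(\frac{3}{22} + 9 \sqrt{36 + 121}\right)\right) = -34162 + 35238 \left(11575 - \left(\frac{3}{22} + 9 \sqrt{157}\right)\right) = -34162 + 35238 \left(\frac{254647}{22} - 9 \sqrt{157}\right) = -34162 + \left(\frac{4486625493}{11} - 317142 \sqrt{157}\right) = \frac{4486249711}{11} - 317142 \sqrt{157}$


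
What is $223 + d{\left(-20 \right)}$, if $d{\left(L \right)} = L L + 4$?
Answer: $627$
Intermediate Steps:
$d{\left(L \right)} = 4 + L^{2}$ ($d{\left(L \right)} = L^{2} + 4 = 4 + L^{2}$)
$223 + d{\left(-20 \right)} = 223 + \left(4 + \left(-20\right)^{2}\right) = 223 + \left(4 + 400\right) = 223 + 404 = 627$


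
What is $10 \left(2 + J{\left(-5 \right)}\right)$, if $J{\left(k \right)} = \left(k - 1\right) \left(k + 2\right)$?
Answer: $200$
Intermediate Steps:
$J{\left(k \right)} = \left(-1 + k\right) \left(2 + k\right)$
$10 \left(2 + J{\left(-5 \right)}\right) = 10 \left(2 - \left(7 - 25\right)\right) = 10 \left(2 - -18\right) = 10 \left(2 + 18\right) = 10 \cdot 20 = 200$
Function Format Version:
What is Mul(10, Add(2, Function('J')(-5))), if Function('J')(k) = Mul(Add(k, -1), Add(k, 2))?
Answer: 200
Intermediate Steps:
Function('J')(k) = Mul(Add(-1, k), Add(2, k))
Mul(10, Add(2, Function('J')(-5))) = Mul(10, Add(2, Add(-2, -5, Pow(-5, 2)))) = Mul(10, Add(2, Add(-2, -5, 25))) = Mul(10, Add(2, 18)) = Mul(10, 20) = 200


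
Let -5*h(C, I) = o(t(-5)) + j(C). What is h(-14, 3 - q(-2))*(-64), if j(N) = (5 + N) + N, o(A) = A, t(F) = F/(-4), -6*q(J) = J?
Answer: -1392/5 ≈ -278.40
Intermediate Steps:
q(J) = -J/6
t(F) = -F/4 (t(F) = F*(-¼) = -F/4)
j(N) = 5 + 2*N
h(C, I) = -5/4 - 2*C/5 (h(C, I) = -(-¼*(-5) + (5 + 2*C))/5 = -(5/4 + (5 + 2*C))/5 = -(25/4 + 2*C)/5 = -5/4 - 2*C/5)
h(-14, 3 - q(-2))*(-64) = (-5/4 - ⅖*(-14))*(-64) = (-5/4 + 28/5)*(-64) = (87/20)*(-64) = -1392/5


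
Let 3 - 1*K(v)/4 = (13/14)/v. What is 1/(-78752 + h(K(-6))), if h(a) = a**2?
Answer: -441/34659407 ≈ -1.2724e-5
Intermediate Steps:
K(v) = 12 - 26/(7*v) (K(v) = 12 - 4*13/14/v = 12 - 4*13*(1/14)/v = 12 - 26/(7*v))
1/(-78752 + h(K(-6))) = 1/(-78752 + (12 - 26/7/(-6))**2) = 1/(-78752 + (12 - 26/7*(-1/6))**2) = 1/(-78752 + (12 + 13/21)**2) = 1/(-78752 + (265/21)**2) = 1/(-78752 + 70225/441) = 1/(-34659407/441) = -441/34659407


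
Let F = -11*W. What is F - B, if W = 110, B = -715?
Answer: -495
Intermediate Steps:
F = -1210 (F = -11*110 = -1210)
F - B = -1210 - 1*(-715) = -1210 + 715 = -495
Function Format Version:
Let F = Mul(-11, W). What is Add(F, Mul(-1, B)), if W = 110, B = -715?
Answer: -495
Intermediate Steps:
F = -1210 (F = Mul(-11, 110) = -1210)
Add(F, Mul(-1, B)) = Add(-1210, Mul(-1, -715)) = Add(-1210, 715) = -495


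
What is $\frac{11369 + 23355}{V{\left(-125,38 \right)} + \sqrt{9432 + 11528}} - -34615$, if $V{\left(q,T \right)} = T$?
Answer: $\frac{168556707}{4879} + \frac{34724 \sqrt{1310}}{4879} \approx 34805.0$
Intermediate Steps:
$\frac{11369 + 23355}{V{\left(-125,38 \right)} + \sqrt{9432 + 11528}} - -34615 = \frac{11369 + 23355}{38 + \sqrt{9432 + 11528}} - -34615 = \frac{34724}{38 + \sqrt{20960}} + 34615 = \frac{34724}{38 + 4 \sqrt{1310}} + 34615 = 34615 + \frac{34724}{38 + 4 \sqrt{1310}}$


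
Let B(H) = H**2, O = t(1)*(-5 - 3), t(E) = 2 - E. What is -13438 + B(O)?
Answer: -13374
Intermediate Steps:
O = -8 (O = (2 - 1*1)*(-5 - 3) = (2 - 1)*(-8) = 1*(-8) = -8)
-13438 + B(O) = -13438 + (-8)**2 = -13438 + 64 = -13374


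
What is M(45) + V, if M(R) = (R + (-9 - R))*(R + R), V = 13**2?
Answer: -641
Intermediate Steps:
V = 169
M(R) = -18*R
M(45) + V = -18*45 + 169 = -810 + 169 = -641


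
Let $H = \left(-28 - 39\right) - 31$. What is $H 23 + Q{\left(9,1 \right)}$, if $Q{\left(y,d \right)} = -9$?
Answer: $-2263$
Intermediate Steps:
$H = -98$ ($H = -67 - 31 = -98$)
$H 23 + Q{\left(9,1 \right)} = \left(-98\right) 23 - 9 = -2254 - 9 = -2263$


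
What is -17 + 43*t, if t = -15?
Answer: -662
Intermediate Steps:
-17 + 43*t = -17 + 43*(-15) = -17 - 645 = -662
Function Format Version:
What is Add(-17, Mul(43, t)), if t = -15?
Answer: -662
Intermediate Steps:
Add(-17, Mul(43, t)) = Add(-17, Mul(43, -15)) = Add(-17, -645) = -662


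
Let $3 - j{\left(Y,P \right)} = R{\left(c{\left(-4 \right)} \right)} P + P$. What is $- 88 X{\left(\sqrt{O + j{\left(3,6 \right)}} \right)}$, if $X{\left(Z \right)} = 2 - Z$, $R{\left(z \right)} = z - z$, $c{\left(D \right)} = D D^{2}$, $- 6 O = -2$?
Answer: $-176 + \frac{176 i \sqrt{6}}{3} \approx -176.0 + 143.7 i$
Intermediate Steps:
$O = \frac{1}{3}$ ($O = \left(- \frac{1}{6}\right) \left(-2\right) = \frac{1}{3} \approx 0.33333$)
$c{\left(D \right)} = D^{3}$
$R{\left(z \right)} = 0$
$j{\left(Y,P \right)} = 3 - P$ ($j{\left(Y,P \right)} = 3 - \left(0 P + P\right) = 3 - \left(0 + P\right) = 3 - P$)
$- 88 X{\left(\sqrt{O + j{\left(3,6 \right)}} \right)} = - 88 \left(2 - \sqrt{\frac{1}{3} + \left(3 - 6\right)}\right) = - 88 \left(2 - \sqrt{\frac{1}{3} - 3}\right) = - 88 \left(2 - \sqrt{- \frac{8}{3}}\right) = - 88 \left(2 - \frac{2 i \sqrt{6}}{3}\right) = -176 + \frac{176 i \sqrt{6}}{3}$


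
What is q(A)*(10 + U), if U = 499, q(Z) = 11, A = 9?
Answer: 5599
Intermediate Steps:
q(A)*(10 + U) = 11*(10 + 499) = 11*509 = 5599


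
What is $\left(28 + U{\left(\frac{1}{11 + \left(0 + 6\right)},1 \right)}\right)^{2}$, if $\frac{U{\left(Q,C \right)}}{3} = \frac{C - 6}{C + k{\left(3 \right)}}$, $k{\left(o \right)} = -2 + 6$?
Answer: $625$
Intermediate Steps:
$k{\left(o \right)} = 4$
$U{\left(Q,C \right)} = \frac{3 \left(-6 + C\right)}{4 + C}$ ($U{\left(Q,C \right)} = 3 \frac{C - 6}{C + 4} = 3 \frac{-6 + C}{4 + C} = \frac{3 \left(-6 + C\right)}{4 + C}$)
$\left(28 + U{\left(\frac{1}{11 + \left(0 + 6\right)},1 \right)}\right)^{2} = \left(28 + \frac{3 \left(-6 + 1\right)}{4 + 1}\right)^{2} = \left(28 + 3 \cdot \frac{1}{5} \left(-5\right)\right)^{2} = \left(28 - 3\right)^{2} = 25^{2} = 625$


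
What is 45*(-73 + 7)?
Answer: -2970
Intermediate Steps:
45*(-73 + 7) = 45*(-66) = -2970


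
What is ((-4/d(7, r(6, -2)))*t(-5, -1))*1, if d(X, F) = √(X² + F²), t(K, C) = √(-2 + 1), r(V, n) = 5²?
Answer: -2*I*√674/337 ≈ -0.15407*I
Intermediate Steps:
r(V, n) = 25
t(K, C) = I (t(K, C) = √(-1) = I)
d(X, F) = √(F² + X²)
((-4/d(7, r(6, -2)))*t(-5, -1))*1 = ((-4/√(25² + 7²))*I)*1 = ((-4/√(625 + 49))*I)*1 = ((-4*√674/674)*I)*1 = ((-2*√674/337)*I)*1 = -2*I*√674/337*1 = -2*I*√674/337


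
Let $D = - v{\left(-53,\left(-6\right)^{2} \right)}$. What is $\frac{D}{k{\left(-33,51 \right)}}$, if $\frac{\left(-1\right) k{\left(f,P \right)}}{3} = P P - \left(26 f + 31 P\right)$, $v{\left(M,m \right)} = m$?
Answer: $\frac{2}{313} \approx 0.0063898$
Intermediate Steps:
$D = -36$ ($D = - \left(-6\right)^{2} = \left(-1\right) 36 = -36$)
$k{\left(f,P \right)} = - 3 P^{2} + 78 f + 93 P$ ($k{\left(f,P \right)} = - 3 \left(P P - \left(26 f + 31 P\right)\right) = - 3 \left(P^{2} - \left(26 f + 31 P\right)\right) = - 3 \left(P^{2} - 31 P - 26 f\right) = - 3 P^{2} + 78 f + 93 P$)
$\frac{D}{k{\left(-33,51 \right)}} = - \frac{36}{- 3 \cdot 51^{2} + 78 \left(-33\right) + 93 \cdot 51} = - \frac{36}{\left(-3\right) 2601 - 2574 + 4743} = - \frac{36}{-7803 - 2574 + 4743} = - \frac{36}{-5634} = \left(-36\right) \left(- \frac{1}{5634}\right) = \frac{2}{313}$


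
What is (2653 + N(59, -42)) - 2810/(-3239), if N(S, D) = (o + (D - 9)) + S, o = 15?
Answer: 8670374/3239 ≈ 2676.9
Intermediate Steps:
N(S, D) = 6 + D + S (N(S, D) = (15 + (D - 9)) + S = (15 + (-9 + D)) + S = (6 + D) + S = 6 + D + S)
(2653 + N(59, -42)) - 2810/(-3239) = (2653 + (6 - 42 + 59)) - 2810/(-3239) = (2653 + 23) - 2810*(-1/3239) = 2676 + 2810/3239 = 8670374/3239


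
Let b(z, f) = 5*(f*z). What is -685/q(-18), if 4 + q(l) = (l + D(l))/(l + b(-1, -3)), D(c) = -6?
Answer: -685/4 ≈ -171.25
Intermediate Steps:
b(z, f) = 5*f*z
q(l) = -4 + (-6 + l)/(15 + l) (q(l) = -4 + (l - 6)/(l + 5*(-3)*(-1)) = -4 + (-6 + l)/(l + 15) = -4 + (-6 + l)/(15 + l))
-685/q(-18) = -685*(15 - 18)/(3*(-22 - 1*(-18))) = -685*(-1/(-22 + 18)) = -685/(3*(-⅓)*(-4)) = -685/4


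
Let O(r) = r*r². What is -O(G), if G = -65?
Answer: 274625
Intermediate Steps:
O(r) = r³
-O(G) = -1*(-65)³ = -1*(-274625) = 274625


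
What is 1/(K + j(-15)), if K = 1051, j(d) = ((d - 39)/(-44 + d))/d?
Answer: 295/310027 ≈ 0.00095153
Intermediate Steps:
j(d) = (-39 + d)/(d*(-44 + d)) (j(d) = ((-39 + d)/(-44 + d))/d = (-39 + d)/(d*(-44 + d)))
1/(K + j(-15)) = 1/(1051 + (-39 - 15)/((-15)*(-44 - 15))) = 1/(1051 - 1/15*(-54)/(-59)) = 1/(1051 - 1/15*(-1/59)*(-54)) = 1/(1051 - 18/295) = 1/(310027/295) = 295/310027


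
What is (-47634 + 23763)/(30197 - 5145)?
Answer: -23871/25052 ≈ -0.95286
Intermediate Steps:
(-47634 + 23763)/(30197 - 5145) = -23871/25052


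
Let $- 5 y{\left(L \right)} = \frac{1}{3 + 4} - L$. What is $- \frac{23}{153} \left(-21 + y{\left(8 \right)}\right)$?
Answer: $\frac{184}{63} \approx 2.9206$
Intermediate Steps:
$y{\left(L \right)} = - \frac{1}{35} + \frac{L}{5}$ ($y{\left(L \right)} = - \frac{\frac{1}{3 + 4} - L}{5} = - \frac{\frac{1}{7} - L}{5} = - \frac{1}{35} + \frac{L}{5}$)
$- \frac{23}{153} \left(-21 + y{\left(8 \right)}\right) = - \frac{23}{153} \left(-21 + \left(- \frac{1}{35} + \frac{1}{5} \cdot 8\right)\right) = \left(-23\right) \frac{1}{153} \left(-21 + \left(- \frac{1}{35} + \frac{8}{5}\right)\right) = - \frac{23 \left(-21 + \frac{11}{7}\right)}{153} = \left(- \frac{23}{153}\right) \left(- \frac{136}{7}\right) = \frac{184}{63}$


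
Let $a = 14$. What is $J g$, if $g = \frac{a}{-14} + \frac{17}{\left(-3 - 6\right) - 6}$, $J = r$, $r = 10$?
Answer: $- \frac{64}{3} \approx -21.333$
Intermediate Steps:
$J = 10$
$g = - \frac{32}{15}$ ($g = \frac{14}{-14} + \frac{17}{\left(-3 - 6\right) - 6} = 14 \left(- \frac{1}{14}\right) + \frac{17}{-9 - 6} = -1 + \frac{17}{-15} = -1 + 17 \left(- \frac{1}{15}\right) = -1 - \frac{17}{15} = - \frac{32}{15} \approx -2.1333$)
$J g = 10 \left(- \frac{32}{15}\right) = - \frac{64}{3}$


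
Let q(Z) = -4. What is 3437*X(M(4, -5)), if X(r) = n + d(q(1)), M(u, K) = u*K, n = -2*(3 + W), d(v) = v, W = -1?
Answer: -27496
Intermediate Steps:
n = -4 (n = -2*(3 - 1) = -2*2 = -4)
M(u, K) = K*u
X(r) = -8 (X(r) = -4 - 4 = -8)
3437*X(M(4, -5)) = 3437*(-8) = -27496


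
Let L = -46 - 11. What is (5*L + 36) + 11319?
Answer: 11070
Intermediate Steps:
L = -57
(5*L + 36) + 11319 = (5*(-57) + 36) + 11319 = (-285 + 36) + 11319 = -249 + 11319 = 11070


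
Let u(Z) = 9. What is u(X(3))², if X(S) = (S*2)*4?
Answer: 81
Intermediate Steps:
X(S) = 8*S (X(S) = (2*S)*4 = 8*S)
u(X(3))² = 9² = 81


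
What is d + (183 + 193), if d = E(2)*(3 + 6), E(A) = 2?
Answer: 394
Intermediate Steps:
d = 18 (d = 2*(3 + 6) = 2*9 = 18)
d + (183 + 193) = 18 + (183 + 193) = 18 + 376 = 394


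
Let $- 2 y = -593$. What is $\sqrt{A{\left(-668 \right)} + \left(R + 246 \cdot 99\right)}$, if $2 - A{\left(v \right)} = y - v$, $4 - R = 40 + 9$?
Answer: $\frac{\sqrt{93386}}{2} \approx 152.8$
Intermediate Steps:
$R = -45$ ($R = 4 - \left(40 + 9\right) = 4 - 49 = -45$)
$y = \frac{593}{2}$ ($y = \left(- \frac{1}{2}\right) \left(-593\right) = \frac{593}{2} \approx 296.5$)
$A{\left(v \right)} = - \frac{589}{2} + v$ ($A{\left(v \right)} = 2 - \left(\frac{593}{2} - v\right) = 2 + \left(- \frac{593}{2} + v\right) = - \frac{589}{2} + v$)
$\sqrt{A{\left(-668 \right)} + \left(R + 246 \cdot 99\right)} = \sqrt{\left(- \frac{589}{2} - 668\right) + \left(-45 + 246 \cdot 99\right)} = \sqrt{- \frac{1925}{2} + \left(-45 + 24354\right)} = \sqrt{- \frac{1925}{2} + 24309} = \sqrt{\frac{46693}{2}} = \frac{\sqrt{93386}}{2}$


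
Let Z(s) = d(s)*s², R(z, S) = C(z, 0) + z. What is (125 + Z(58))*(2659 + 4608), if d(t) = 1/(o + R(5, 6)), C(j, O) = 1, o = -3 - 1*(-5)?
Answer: 7928297/2 ≈ 3.9641e+6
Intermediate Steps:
o = 2 (o = -3 + 5 = 2)
R(z, S) = 1 + z
d(t) = ⅛ (d(t) = 1/(2 + (1 + 5)) = 1/(2 + 6) = 1/8 = ⅛)
Z(s) = s²/8
(125 + Z(58))*(2659 + 4608) = (125 + (⅛)*58²)*(2659 + 4608) = (125 + (⅛)*3364)*7267 = (125 + 841/2)*7267 = (1091/2)*7267 = 7928297/2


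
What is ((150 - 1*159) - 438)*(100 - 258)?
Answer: 70626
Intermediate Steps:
((150 - 1*159) - 438)*(100 - 258) = ((150 - 159) - 438)*(-158) = (-9 - 438)*(-158) = -447*(-158) = 70626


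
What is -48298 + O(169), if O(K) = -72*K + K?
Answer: -60297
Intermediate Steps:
O(K) = -71*K
-48298 + O(169) = -48298 - 71*169 = -48298 - 11999 = -60297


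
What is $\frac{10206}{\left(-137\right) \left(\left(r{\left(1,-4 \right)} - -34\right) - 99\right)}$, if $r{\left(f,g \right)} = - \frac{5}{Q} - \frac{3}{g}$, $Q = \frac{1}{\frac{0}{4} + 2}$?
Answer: $\frac{1512}{1507} \approx 1.0033$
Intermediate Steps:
$Q = \frac{1}{2}$ ($Q = \frac{1}{0 \cdot \frac{1}{4} + 2} = \frac{1}{0 + 2} = \frac{1}{2} \approx 0.5$)
$r{\left(f,g \right)} = -10 - \frac{3}{g}$ ($r{\left(f,g \right)} = - 5 \frac{1}{\frac{1}{2}} - \frac{3}{g} = \left(-5\right) 2 - \frac{3}{g} = -10 - \frac{3}{g}$)
$\frac{10206}{\left(-137\right) \left(\left(r{\left(1,-4 \right)} - -34\right) - 99\right)} = \frac{10206}{\left(-137\right) \left(\left(\left(-10 - \frac{3}{-4}\right) - -34\right) - 99\right)} = \frac{10206}{\left(-137\right) \left(\left(\left(-10 - - \frac{3}{4}\right) + 34\right) - 99\right)} = \frac{10206}{\left(-137\right) \left(\left(\left(-10 + \frac{3}{4}\right) + 34\right) - 99\right)} = \frac{10206}{\left(-137\right) \left(\left(- \frac{37}{4} + 34\right) - 99\right)} = \frac{10206}{\left(-137\right) \left(\frac{99}{4} - 99\right)} = \frac{10206}{\left(-137\right) \left(- \frac{297}{4}\right)} = \frac{10206}{\frac{40689}{4}} = 10206 \cdot \frac{4}{40689} = \frac{1512}{1507}$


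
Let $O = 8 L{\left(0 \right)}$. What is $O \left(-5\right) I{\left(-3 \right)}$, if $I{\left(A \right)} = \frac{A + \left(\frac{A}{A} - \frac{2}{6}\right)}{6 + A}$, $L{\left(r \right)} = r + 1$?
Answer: $\frac{280}{9} \approx 31.111$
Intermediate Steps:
$L{\left(r \right)} = 1 + r$
$I{\left(A \right)} = \frac{\frac{2}{3} + A}{6 + A}$ ($I{\left(A \right)} = \frac{A + \left(1 - \frac{1}{3}\right)}{6 + A} = \frac{A + \frac{2}{3}}{6 + A} = \frac{\frac{2}{3} + A}{6 + A}$)
$O = 8$ ($O = 8 \left(1 + 0\right) = 8 \cdot 1 = 8$)
$O \left(-5\right) I{\left(-3 \right)} = 8 \left(-5\right) \frac{\frac{2}{3} - 3}{6 - 3} = - 40 \cdot \frac{1}{3} \left(- \frac{7}{3}\right) = \left(-40\right) \left(- \frac{7}{9}\right) = \frac{280}{9}$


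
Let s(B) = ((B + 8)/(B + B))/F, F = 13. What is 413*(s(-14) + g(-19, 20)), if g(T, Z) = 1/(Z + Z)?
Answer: 8909/520 ≈ 17.133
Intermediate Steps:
s(B) = (8 + B)/(26*B) (s(B) = ((B + 8)/(B + B))/13 = ((8 + B)/((2*B)))*(1/13) = ((8 + B)*(1/(2*B)))*(1/13) = ((8 + B)/(2*B))*(1/13) = (8 + B)/(26*B))
g(T, Z) = 1/(2*Z)
413*(s(-14) + g(-19, 20)) = 413*((1/26)*(8 - 14)/(-14) + (½)/20) = 413*((1/26)*(-1/14)*(-6) + (½)*(1/20)) = 413*(3/182 + 1/40) = 413*(151/3640) = 8909/520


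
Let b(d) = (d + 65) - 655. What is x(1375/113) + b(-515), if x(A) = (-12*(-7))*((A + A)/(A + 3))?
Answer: -831485/857 ≈ -970.23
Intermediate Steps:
b(d) = -590 + d (b(d) = (65 + d) - 655 = -590 + d)
x(A) = 168*A/(3 + A) (x(A) = 84*((2*A)/(3 + A)) = 84*(2*A/(3 + A)) = 168*A/(3 + A))
x(1375/113) + b(-515) = 168*(1375/113)/(3 + 1375/113) + (-590 - 515) = 168*(1375*(1/113))/(3 + 1375*(1/113)) - 1105 = 168*(1375/113)/(3 + 1375/113) - 1105 = 168*(1375/113)/(1714/113) - 1105 = 168*(1375/113)*(113/1714) - 1105 = 115500/857 - 1105 = -831485/857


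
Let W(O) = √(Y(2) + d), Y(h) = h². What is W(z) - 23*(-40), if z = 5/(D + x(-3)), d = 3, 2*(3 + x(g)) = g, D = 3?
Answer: 920 + √7 ≈ 922.65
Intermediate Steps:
x(g) = -3 + g/2
z = -10/3 (z = 5/(3 + (-3 + (½)*(-3))) = 5/(3 + (-3 - 3/2)) = 5/(3 - 9/2) = 5/(-3/2) = 5*(-⅔) = -10/3 ≈ -3.3333)
W(O) = √7 (W(O) = √(2² + 3) = √(4 + 3) = √7)
W(z) - 23*(-40) = √7 - 23*(-40) = √7 + 920 = 920 + √7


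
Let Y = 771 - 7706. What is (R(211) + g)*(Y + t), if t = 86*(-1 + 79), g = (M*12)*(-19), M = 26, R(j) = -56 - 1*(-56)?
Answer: 1345656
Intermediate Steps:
R(j) = 0 (R(j) = -56 + 56 = 0)
g = -5928 (g = (26*12)*(-19) = 312*(-19) = -5928)
Y = -6935
t = 6708 (t = 86*78 = 6708)
(R(211) + g)*(Y + t) = (0 - 5928)*(-6935 + 6708) = -5928*(-227) = 1345656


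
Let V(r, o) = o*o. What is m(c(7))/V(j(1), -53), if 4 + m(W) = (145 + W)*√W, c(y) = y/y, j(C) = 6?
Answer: 142/2809 ≈ 0.050552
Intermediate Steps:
V(r, o) = o²
c(y) = 1
m(W) = -4 + √W*(145 + W) (m(W) = -4 + (145 + W)*√W = -4 + √W*(145 + W))
m(c(7))/V(j(1), -53) = (-4 + 1^(3/2) + 145*√1)/((-53)²) = (-4 + 1 + 145*1)/2809 = (-4 + 1 + 145)*(1/2809) = 142*(1/2809) = 142/2809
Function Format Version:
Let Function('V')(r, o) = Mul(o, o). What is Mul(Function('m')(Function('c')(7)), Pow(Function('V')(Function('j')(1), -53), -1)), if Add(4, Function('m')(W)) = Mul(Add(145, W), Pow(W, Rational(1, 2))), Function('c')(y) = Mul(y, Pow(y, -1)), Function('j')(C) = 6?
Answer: Rational(142, 2809) ≈ 0.050552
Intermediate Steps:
Function('V')(r, o) = Pow(o, 2)
Function('c')(y) = 1
Function('m')(W) = Add(-4, Mul(Pow(W, Rational(1, 2)), Add(145, W))) (Function('m')(W) = Add(-4, Mul(Add(145, W), Pow(W, Rational(1, 2)))) = Add(-4, Mul(Pow(W, Rational(1, 2)), Add(145, W))))
Mul(Function('m')(Function('c')(7)), Pow(Function('V')(Function('j')(1), -53), -1)) = Mul(Add(-4, Pow(1, Rational(3, 2)), Mul(145, Pow(1, Rational(1, 2)))), Pow(Pow(-53, 2), -1)) = Mul(Add(-4, 1, Mul(145, 1)), Pow(2809, -1)) = Mul(Add(-4, 1, 145), Rational(1, 2809)) = Mul(142, Rational(1, 2809)) = Rational(142, 2809)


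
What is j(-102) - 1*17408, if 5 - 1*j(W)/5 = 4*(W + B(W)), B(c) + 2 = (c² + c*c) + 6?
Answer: -431583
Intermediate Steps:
B(c) = 4 + 2*c² (B(c) = -2 + ((c² + c*c) + 6) = -2 + ((c² + c²) + 6) = -2 + (2*c² + 6) = -2 + (6 + 2*c²) = 4 + 2*c²)
j(W) = -55 - 40*W² - 20*W (j(W) = 25 - 20*(W + (4 + 2*W²)) = 25 - 20*(4 + W + 2*W²) = 25 - 5*(16 + 4*W + 8*W²) = 25 + (-80 - 40*W² - 20*W) = -55 - 40*W² - 20*W)
j(-102) - 1*17408 = (-55 - 40*(-102)² - 20*(-102)) - 1*17408 = (-55 - 40*10404 + 2040) - 17408 = (-55 - 416160 + 2040) - 17408 = -414175 - 17408 = -431583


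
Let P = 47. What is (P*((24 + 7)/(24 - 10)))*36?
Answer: 26226/7 ≈ 3746.6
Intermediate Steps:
(P*((24 + 7)/(24 - 10)))*36 = (47*((24 + 7)/(24 - 10)))*36 = (47*(31/14))*36 = (1457/14)*36 = 26226/7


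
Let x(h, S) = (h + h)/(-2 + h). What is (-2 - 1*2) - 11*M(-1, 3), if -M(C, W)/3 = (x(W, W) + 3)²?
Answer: 2669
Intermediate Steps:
x(h, S) = 2*h/(-2 + h) (x(h, S) = (2*h)/(-2 + h) = 2*h/(-2 + h))
M(C, W) = -3*(3 + 2*W/(-2 + W))² (M(C, W) = -3*(2*W/(-2 + W) + 3)² = -3*(3 + 2*W/(-2 + W))²)
(-2 - 1*2) - 11*M(-1, 3) = (-2 - 1*2) - (-33)*(-6 + 5*3)²/(-2 + 3)² = (-2 - 2) - (-33)*(-6 + 15)²/1² = -4 - (-33)*9² = -4 - (-33)*81 = -4 - 11*(-243) = -4 + 2673 = 2669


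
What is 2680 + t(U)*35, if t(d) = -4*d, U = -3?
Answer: 3100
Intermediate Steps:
2680 + t(U)*35 = 2680 - 4*(-3)*35 = 2680 + 12*35 = 2680 + 420 = 3100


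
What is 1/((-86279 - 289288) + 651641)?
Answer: 1/276074 ≈ 3.6222e-6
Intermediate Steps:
1/((-86279 - 289288) + 651641) = 1/(-375567 + 651641) = 1/276074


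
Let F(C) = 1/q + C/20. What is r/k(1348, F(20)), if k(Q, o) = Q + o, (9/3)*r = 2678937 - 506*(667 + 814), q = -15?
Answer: 9647755/20234 ≈ 476.81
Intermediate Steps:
F(C) = -1/15 + C/20 (F(C) = 1/(-15) + C/20 = 1*(-1/15) + C*(1/20) = -1/15 + C/20)
r = 1929551/3 (r = (2678937 - 506*(667 + 814))/3 = (2678937 - 506*1481)/3 = (2678937 - 1*749386)/3 = (2678937 - 749386)/3 = (1/3)*1929551 = 1929551/3 ≈ 6.4318e+5)
r/k(1348, F(20)) = 1929551/(3*(1348 + (-1/15 + (1/20)*20))) = 1929551/(3*(1348 + (-1/15 + 1))) = 1929551/(3*(1348 + 14/15)) = 1929551/(3*(20234/15)) = (1929551/3)*(15/20234) = 9647755/20234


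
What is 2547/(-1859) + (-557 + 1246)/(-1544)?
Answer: -5213419/2870296 ≈ -1.8163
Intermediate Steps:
2547/(-1859) + (-557 + 1246)/(-1544) = 2547*(-1/1859) + 689*(-1/1544) = -2547/1859 - 689/1544 = -5213419/2870296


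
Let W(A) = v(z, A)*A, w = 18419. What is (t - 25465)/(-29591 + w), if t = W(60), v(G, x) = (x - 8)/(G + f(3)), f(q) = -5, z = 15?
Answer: 25153/11172 ≈ 2.2514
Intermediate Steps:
v(G, x) = (-8 + x)/(-5 + G) (v(G, x) = (x - 8)/(G - 5) = (-8 + x)/(-5 + G))
W(A) = A*(-⅘ + A/10) (W(A) = ((-8 + A)/(-5 + 15))*A = ((-8 + A)/10)*A = (-⅘ + A/10)*A = A*(-⅘ + A/10))
t = 312 (t = (⅒)*60*(-8 + 60) = (⅒)*60*52 = 312)
(t - 25465)/(-29591 + w) = (312 - 25465)/(-29591 + 18419) = -25153/(-11172) = -25153*(-1/11172) = 25153/11172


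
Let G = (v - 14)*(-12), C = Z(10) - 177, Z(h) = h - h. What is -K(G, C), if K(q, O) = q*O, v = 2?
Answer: 25488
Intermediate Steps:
Z(h) = 0
C = -177 (C = 0 - 177 = -177)
G = 144 (G = (2 - 14)*(-12) = -12*(-12) = 144)
K(q, O) = O*q
-K(G, C) = -(-177)*144 = -1*(-25488) = 25488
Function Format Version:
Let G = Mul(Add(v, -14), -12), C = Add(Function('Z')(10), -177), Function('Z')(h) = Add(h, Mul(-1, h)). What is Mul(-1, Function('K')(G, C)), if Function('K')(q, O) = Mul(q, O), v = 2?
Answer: 25488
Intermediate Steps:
Function('Z')(h) = 0
C = -177 (C = Add(0, -177) = -177)
G = 144 (G = Mul(Add(2, -14), -12) = Mul(-12, -12) = 144)
Function('K')(q, O) = Mul(O, q)
Mul(-1, Function('K')(G, C)) = Mul(-1, Mul(-177, 144)) = Mul(-1, -25488) = 25488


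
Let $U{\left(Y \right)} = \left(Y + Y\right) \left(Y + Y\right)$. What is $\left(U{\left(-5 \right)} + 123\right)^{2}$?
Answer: $49729$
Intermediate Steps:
$U{\left(Y \right)} = 4 Y^{2}$ ($U{\left(Y \right)} = 2 Y 2 Y = 4 Y^{2}$)
$\left(U{\left(-5 \right)} + 123\right)^{2} = \left(4 \left(-5\right)^{2} + 123\right)^{2} = \left(4 \cdot 25 + 123\right)^{2} = \left(100 + 123\right)^{2} = 223^{2} = 49729$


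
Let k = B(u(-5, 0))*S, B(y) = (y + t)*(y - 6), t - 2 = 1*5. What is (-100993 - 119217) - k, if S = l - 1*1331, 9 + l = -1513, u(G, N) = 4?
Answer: -282976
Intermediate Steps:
t = 7 (t = 2 + 1*5 = 2 + 5 = 7)
l = -1522 (l = -9 - 1513 = -1522)
B(y) = (-6 + y)*(7 + y) (B(y) = (y + 7)*(y - 6) = (7 + y)*(-6 + y) = (-6 + y)*(7 + y))
S = -2853 (S = -1522 - 1*1331 = -1522 - 1331 = -2853)
k = 62766 (k = (-42 + 4 + 4**2)*(-2853) = (-42 + 4 + 16)*(-2853) = -22*(-2853) = 62766)
(-100993 - 119217) - k = (-100993 - 119217) - 1*62766 = -220210 - 62766 = -282976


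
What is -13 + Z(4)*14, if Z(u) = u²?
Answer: 211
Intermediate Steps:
-13 + Z(4)*14 = -13 + 4²*14 = -13 + 16*14 = -13 + 224 = 211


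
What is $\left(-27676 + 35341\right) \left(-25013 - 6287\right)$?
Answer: $-239914500$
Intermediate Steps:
$\left(-27676 + 35341\right) \left(-25013 - 6287\right) = 7665 \left(-31300\right) = -239914500$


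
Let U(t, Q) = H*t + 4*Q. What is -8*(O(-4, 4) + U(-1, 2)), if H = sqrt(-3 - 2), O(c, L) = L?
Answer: -96 + 8*I*sqrt(5) ≈ -96.0 + 17.889*I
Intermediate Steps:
H = I*sqrt(5) (H = sqrt(-5) = I*sqrt(5) ≈ 2.2361*I)
U(t, Q) = 4*Q + I*t*sqrt(5) (U(t, Q) = (I*sqrt(5))*t + 4*Q = I*t*sqrt(5) + 4*Q = 4*Q + I*t*sqrt(5))
-8*(O(-4, 4) + U(-1, 2)) = -8*(4 + (4*2 + I*(-1)*sqrt(5))) = -8*(4 + (8 - I*sqrt(5))) = -8*(12 - I*sqrt(5)) = -96 + 8*I*sqrt(5)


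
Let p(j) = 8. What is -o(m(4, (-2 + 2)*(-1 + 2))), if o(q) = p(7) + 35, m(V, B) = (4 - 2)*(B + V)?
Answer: -43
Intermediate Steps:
m(V, B) = 2*B + 2*V (m(V, B) = 2*(B + V) = 2*B + 2*V)
o(q) = 43 (o(q) = 8 + 35 = 43)
-o(m(4, (-2 + 2)*(-1 + 2))) = -1*43 = -43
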